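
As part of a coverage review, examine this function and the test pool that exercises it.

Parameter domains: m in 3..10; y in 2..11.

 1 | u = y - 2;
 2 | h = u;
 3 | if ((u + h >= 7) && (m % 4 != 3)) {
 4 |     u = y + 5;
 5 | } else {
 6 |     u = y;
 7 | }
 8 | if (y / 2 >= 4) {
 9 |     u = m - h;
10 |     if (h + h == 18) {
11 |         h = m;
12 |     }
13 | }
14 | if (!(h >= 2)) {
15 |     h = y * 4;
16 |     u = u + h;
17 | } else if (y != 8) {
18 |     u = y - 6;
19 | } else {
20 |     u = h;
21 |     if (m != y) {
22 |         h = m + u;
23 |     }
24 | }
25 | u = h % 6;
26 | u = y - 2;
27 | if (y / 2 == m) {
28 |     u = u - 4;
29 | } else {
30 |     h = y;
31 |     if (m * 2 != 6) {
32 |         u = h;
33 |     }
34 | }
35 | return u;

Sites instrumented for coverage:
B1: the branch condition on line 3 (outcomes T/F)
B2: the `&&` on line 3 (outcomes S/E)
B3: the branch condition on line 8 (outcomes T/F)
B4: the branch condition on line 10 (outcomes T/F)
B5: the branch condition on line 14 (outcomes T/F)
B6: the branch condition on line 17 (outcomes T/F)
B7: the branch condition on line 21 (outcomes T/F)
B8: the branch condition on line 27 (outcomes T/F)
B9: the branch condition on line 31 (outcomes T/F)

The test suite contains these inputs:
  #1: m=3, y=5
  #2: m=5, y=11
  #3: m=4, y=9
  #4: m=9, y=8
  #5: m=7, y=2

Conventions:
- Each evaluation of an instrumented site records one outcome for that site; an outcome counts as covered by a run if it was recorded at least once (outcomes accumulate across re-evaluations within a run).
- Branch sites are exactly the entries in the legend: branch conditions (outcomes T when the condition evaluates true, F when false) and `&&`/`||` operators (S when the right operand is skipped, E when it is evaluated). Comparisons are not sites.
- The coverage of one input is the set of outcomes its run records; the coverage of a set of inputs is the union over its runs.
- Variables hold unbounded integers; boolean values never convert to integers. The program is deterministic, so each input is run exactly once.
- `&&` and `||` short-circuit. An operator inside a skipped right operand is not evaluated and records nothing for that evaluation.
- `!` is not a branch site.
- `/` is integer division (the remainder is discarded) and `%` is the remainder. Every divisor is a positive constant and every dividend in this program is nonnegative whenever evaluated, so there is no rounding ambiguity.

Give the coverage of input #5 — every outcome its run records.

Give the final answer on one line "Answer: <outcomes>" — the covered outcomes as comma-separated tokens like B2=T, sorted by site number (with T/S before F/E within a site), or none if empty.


Tracing the run of input #5 (m=7, y=2):
  B2->S, B1->F, B3->F, B5->T, B8->F, B9->T
as a set, this run covers: B1=F, B2=S, B3=F, B5=T, B8=F, B9=T
Answer: B1=F, B2=S, B3=F, B5=T, B8=F, B9=T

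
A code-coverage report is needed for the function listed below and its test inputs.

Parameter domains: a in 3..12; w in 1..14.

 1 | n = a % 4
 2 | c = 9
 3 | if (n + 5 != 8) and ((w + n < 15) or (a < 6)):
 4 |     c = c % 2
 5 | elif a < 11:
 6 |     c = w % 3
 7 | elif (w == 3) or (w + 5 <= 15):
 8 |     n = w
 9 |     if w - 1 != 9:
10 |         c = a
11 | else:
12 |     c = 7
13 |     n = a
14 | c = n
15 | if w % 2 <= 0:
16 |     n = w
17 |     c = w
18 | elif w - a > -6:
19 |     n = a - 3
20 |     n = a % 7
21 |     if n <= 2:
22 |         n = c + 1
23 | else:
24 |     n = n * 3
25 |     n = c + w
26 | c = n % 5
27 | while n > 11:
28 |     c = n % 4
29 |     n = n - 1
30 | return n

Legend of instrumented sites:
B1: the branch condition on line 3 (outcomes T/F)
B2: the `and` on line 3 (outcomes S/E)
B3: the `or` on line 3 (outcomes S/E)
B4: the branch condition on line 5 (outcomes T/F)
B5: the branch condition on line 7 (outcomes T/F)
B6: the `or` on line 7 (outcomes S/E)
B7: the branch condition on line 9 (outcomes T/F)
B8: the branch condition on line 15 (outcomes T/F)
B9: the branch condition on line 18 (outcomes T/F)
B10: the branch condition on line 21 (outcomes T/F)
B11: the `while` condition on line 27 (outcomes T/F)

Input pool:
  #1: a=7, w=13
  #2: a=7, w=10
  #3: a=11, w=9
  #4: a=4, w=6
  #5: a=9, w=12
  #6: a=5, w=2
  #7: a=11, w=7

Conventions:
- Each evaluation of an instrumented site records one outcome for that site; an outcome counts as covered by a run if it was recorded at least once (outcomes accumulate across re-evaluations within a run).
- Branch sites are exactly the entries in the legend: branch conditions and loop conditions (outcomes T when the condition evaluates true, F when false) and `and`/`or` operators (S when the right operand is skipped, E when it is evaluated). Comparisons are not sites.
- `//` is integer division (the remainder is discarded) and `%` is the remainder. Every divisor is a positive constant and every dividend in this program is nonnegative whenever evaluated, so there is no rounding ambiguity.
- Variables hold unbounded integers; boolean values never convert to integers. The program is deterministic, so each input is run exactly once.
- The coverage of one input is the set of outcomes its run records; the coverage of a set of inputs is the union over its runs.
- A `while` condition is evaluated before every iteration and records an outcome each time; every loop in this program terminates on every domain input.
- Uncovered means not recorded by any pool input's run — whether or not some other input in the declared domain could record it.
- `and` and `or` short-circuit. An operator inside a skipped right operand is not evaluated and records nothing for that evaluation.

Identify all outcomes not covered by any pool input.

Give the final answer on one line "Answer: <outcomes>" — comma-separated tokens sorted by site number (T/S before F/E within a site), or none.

test 1 (a=7, w=13) fires B2->S, B1->F, B4->T, B8->F, B9->T, B10->T, B11->F; hits B1=F, B2=S, B4=T, B8=F, B9=T, B10=T, B11=F
test 2 (a=7, w=10) fires B2->S, B1->F, B4->T, B8->T, B11->F; hits B1=F, B2=S, B4=T, B8=T, B11=F
test 3 (a=11, w=9) fires B2->S, B1->F, B4->F, B6->E, B5->T, B7->T, B8->F, B9->T, B10->F, B11->F; hits B1=F, B2=S, B4=F, B5=T, B6=E, B7=T, B8=F, B9=T, B10=F, B11=F
test 4 (a=4, w=6) fires B2->E, B3->S, B1->T, B8->T, B11->F; hits B1=T, B2=E, B3=S, B8=T, B11=F
test 5 (a=9, w=12) fires B2->E, B3->S, B1->T, B8->T, B11->T, B11->F; hits B1=T, B2=E, B3=S, B8=T, B11=T, B11=F
test 6 (a=5, w=2) fires B2->E, B3->S, B1->T, B8->T, B11->F; hits B1=T, B2=E, B3=S, B8=T, B11=F
test 7 (a=11, w=7) fires B2->S, B1->F, B4->F, B6->E, B5->T, B7->T, B8->F, B9->T, B10->F, B11->F; hits B1=F, B2=S, B4=F, B5=T, B6=E, B7=T, B8=F, B9=T, B10=F, B11=F
union over the pool: B1=T, B1=F, B2=S, B2=E, B3=S, B4=T, B4=F, B5=T, B6=E, B7=T, B8=T, B8=F, B9=T, B10=T, B10=F, B11=T, B11=F
uncovered (5 of 22): B3=E, B5=F, B6=S, B7=F, B9=F

Answer: B3=E, B5=F, B6=S, B7=F, B9=F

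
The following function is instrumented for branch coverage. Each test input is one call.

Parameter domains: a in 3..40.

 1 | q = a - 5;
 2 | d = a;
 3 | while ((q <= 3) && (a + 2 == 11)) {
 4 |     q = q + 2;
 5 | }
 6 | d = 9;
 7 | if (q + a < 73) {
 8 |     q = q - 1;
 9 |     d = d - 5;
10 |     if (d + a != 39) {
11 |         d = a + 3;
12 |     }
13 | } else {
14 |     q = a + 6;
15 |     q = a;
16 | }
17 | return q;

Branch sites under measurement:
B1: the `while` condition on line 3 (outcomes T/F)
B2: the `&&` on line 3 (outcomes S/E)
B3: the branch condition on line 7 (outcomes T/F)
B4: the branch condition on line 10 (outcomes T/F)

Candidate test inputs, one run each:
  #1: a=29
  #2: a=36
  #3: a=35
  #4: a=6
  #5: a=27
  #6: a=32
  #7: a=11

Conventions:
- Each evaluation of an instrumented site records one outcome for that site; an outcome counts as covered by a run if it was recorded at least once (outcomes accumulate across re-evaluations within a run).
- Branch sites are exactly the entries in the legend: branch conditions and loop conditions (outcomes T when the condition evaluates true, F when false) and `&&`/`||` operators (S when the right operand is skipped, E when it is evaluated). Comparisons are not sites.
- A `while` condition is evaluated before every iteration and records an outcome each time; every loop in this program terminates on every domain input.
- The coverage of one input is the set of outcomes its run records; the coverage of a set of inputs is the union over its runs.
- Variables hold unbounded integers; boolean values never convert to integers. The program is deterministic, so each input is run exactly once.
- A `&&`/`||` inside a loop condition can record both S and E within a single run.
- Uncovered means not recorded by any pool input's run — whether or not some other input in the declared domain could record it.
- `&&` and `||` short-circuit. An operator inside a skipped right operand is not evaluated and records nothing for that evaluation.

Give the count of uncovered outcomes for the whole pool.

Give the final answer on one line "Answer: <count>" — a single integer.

input #1 (a=29): covers B1=F, B2=S, B3=T, B4=T
input #2 (a=36): covers B1=F, B2=S, B3=T, B4=T
input #3 (a=35): covers B1=F, B2=S, B3=T, B4=F
input #4 (a=6): covers B1=F, B2=E, B3=T, B4=T
input #5 (a=27): covers B1=F, B2=S, B3=T, B4=T
input #6 (a=32): covers B1=F, B2=S, B3=T, B4=T
input #7 (a=11): covers B1=F, B2=S, B3=T, B4=T
union over the pool: B1=F, B2=S, B2=E, B3=T, B4=T, B4=F
uncovered (2 of 8): B1=T, B3=F

Answer: 2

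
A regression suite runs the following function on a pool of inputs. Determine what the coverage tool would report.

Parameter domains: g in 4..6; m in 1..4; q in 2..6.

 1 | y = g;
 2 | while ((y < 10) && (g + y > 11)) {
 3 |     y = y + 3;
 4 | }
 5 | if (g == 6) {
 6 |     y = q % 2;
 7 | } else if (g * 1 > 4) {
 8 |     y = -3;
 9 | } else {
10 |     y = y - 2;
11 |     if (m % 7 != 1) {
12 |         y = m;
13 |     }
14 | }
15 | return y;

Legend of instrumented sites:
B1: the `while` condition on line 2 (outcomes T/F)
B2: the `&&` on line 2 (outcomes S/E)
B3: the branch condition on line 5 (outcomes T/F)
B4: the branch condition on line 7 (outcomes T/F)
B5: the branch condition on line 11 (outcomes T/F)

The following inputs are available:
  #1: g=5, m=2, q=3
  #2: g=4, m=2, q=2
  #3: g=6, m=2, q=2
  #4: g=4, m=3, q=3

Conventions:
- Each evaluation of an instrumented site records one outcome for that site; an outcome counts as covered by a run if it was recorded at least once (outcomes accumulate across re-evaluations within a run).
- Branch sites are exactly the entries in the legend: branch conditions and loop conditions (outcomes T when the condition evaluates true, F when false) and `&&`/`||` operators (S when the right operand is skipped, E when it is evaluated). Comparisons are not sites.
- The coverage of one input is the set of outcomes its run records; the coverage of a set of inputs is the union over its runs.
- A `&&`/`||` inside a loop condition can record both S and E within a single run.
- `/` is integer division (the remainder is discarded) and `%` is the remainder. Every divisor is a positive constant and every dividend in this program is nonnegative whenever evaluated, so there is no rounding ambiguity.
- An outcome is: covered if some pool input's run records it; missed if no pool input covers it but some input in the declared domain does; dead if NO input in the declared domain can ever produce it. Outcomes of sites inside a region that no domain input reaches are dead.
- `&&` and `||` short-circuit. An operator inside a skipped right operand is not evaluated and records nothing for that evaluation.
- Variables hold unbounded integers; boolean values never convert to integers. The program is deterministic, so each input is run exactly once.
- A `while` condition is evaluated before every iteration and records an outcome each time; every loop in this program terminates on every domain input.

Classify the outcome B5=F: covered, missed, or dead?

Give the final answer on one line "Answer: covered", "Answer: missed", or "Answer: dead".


no pool input records B5=F
but domain input (g=4, m=1, q=2) does record it -> reachable, so missed
Answer: missed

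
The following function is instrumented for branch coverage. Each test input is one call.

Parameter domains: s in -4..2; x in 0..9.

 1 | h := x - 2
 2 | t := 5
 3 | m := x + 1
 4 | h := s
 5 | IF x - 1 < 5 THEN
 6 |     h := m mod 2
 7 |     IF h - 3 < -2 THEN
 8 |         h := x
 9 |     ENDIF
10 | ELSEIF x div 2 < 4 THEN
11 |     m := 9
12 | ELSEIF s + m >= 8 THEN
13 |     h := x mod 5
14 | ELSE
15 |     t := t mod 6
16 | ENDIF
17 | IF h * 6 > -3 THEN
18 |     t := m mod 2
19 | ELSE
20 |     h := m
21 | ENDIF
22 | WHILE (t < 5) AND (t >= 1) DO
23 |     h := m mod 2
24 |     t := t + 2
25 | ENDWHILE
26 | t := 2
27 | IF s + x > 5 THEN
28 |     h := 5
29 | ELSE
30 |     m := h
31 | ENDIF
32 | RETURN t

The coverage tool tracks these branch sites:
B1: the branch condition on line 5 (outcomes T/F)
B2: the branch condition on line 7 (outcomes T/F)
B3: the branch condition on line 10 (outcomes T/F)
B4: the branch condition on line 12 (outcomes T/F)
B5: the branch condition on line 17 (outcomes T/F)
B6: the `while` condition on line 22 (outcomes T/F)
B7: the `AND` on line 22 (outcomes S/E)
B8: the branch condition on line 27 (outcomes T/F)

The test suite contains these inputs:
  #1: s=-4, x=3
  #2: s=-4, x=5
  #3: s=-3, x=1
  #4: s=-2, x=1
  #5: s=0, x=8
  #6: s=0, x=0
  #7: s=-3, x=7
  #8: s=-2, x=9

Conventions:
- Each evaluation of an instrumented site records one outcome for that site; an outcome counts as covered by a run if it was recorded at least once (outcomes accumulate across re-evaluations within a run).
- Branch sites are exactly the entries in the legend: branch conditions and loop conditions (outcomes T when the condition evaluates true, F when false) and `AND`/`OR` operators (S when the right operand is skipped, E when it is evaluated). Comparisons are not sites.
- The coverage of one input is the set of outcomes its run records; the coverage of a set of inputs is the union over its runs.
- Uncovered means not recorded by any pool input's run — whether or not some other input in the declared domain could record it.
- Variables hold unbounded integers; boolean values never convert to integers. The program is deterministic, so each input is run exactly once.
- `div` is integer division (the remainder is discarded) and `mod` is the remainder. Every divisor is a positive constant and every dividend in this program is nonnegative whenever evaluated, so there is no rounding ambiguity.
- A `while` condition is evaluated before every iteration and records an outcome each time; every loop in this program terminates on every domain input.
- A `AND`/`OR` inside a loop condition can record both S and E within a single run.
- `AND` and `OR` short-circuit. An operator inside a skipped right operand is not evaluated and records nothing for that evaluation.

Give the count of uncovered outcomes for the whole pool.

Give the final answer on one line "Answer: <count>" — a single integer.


input #1 (s=-4, x=3): events B1->T, B2->T, B5->T, B7->E, B6->F, B8->F; covers B1=T, B2=T, B5=T, B6=F, B7=E, B8=F
input #2 (s=-4, x=5): events B1->T, B2->T, B5->T, B7->E, B6->F, B8->F; covers B1=T, B2=T, B5=T, B6=F, B7=E, B8=F
input #3 (s=-3, x=1): events B1->T, B2->T, B5->T, B7->E, B6->F, B8->F; covers B1=T, B2=T, B5=T, B6=F, B7=E, B8=F
input #4 (s=-2, x=1): events B1->T, B2->T, B5->T, B7->E, B6->F, B8->F; covers B1=T, B2=T, B5=T, B6=F, B7=E, B8=F
input #5 (s=0, x=8): events B1->F, B3->F, B4->T, B5->T, B7->E, B6->T, B7->E, B6->T, B7->S, B6->F, B8->T; covers B1=F, B3=F, B4=T, B5=T, B6=T, B6=F, B7=S, B7=E, B8=T
input #6 (s=0, x=0): events B1->T, B2->F, B5->T, B7->E, B6->T, B7->E, B6->T, B7->S, B6->F, B8->F; covers B1=T, B2=F, B5=T, B6=T, B6=F, B7=S, B7=E, B8=F
input #7 (s=-3, x=7): events B1->F, B3->T, B5->F, B7->S, B6->F, B8->F; covers B1=F, B3=T, B5=F, B6=F, B7=S, B8=F
input #8 (s=-2, x=9): events B1->F, B3->F, B4->T, B5->T, B7->E, B6->F, B8->T; covers B1=F, B3=F, B4=T, B5=T, B6=F, B7=E, B8=T
union over the pool: B1=T, B1=F, B2=T, B2=F, B3=T, B3=F, B4=T, B5=T, B5=F, B6=T, B6=F, B7=S, B7=E, B8=T, B8=F
uncovered (1 of 16): B4=F
Answer: 1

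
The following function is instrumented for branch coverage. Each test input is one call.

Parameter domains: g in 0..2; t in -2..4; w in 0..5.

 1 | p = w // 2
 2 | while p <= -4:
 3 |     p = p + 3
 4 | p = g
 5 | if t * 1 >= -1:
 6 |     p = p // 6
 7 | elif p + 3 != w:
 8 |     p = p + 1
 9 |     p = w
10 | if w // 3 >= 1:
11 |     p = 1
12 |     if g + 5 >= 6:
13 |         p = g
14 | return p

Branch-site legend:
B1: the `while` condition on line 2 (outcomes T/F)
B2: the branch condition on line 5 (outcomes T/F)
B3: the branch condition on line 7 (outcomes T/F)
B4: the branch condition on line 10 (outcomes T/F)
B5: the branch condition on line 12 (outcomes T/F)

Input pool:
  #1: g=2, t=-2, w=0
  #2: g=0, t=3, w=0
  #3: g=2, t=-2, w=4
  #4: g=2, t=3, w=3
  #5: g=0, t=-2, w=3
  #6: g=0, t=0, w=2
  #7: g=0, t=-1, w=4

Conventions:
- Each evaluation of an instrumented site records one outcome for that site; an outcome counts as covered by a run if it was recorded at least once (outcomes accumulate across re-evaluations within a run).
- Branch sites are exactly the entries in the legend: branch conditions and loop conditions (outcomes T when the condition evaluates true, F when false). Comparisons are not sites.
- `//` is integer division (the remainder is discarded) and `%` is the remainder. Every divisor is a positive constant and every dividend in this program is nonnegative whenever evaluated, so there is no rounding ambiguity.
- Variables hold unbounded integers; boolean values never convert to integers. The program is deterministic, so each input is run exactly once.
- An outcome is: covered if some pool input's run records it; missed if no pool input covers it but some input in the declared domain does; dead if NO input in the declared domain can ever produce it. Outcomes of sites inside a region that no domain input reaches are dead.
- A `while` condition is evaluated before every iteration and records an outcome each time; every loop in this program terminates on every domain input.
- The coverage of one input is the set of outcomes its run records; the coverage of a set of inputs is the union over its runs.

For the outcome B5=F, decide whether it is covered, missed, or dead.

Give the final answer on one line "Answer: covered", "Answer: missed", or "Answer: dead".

B5=F is recorded by pool input(s) 5, 7 -> covered

Answer: covered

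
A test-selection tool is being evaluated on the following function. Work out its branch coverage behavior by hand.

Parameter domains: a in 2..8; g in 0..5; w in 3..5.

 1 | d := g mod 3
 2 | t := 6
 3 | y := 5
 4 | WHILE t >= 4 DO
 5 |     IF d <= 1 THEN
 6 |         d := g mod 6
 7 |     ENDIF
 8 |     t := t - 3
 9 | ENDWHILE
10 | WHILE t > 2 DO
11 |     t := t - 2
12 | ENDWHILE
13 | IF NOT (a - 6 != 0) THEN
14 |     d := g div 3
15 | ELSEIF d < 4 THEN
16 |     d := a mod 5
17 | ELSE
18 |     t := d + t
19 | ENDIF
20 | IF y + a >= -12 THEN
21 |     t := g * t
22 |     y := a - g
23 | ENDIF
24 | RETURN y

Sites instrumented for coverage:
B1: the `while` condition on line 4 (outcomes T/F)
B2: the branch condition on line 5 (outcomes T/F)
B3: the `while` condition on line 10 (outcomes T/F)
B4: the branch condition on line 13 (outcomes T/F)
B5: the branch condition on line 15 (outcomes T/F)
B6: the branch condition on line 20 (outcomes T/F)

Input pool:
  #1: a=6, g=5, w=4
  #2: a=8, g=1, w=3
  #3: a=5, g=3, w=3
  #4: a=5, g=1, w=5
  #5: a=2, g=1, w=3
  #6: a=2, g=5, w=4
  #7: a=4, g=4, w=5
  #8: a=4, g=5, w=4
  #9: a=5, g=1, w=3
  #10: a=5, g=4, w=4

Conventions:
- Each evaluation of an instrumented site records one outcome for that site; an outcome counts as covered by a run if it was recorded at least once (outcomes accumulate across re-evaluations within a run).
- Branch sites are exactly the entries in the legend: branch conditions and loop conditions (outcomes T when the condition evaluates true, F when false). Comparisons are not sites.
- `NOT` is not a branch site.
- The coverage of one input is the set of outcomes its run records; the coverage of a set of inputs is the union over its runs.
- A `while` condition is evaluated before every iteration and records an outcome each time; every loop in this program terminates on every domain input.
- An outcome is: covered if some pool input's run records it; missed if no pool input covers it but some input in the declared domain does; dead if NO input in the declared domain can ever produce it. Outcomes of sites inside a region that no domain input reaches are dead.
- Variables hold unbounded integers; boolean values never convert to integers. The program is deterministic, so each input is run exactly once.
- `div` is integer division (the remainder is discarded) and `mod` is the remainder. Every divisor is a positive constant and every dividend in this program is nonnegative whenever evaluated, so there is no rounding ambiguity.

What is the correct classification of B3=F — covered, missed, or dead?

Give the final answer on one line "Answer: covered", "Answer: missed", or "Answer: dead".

B3=F is recorded by pool input(s) 1, 2, 3, 4, 5, 6, 7, 8, 9, 10 -> covered

Answer: covered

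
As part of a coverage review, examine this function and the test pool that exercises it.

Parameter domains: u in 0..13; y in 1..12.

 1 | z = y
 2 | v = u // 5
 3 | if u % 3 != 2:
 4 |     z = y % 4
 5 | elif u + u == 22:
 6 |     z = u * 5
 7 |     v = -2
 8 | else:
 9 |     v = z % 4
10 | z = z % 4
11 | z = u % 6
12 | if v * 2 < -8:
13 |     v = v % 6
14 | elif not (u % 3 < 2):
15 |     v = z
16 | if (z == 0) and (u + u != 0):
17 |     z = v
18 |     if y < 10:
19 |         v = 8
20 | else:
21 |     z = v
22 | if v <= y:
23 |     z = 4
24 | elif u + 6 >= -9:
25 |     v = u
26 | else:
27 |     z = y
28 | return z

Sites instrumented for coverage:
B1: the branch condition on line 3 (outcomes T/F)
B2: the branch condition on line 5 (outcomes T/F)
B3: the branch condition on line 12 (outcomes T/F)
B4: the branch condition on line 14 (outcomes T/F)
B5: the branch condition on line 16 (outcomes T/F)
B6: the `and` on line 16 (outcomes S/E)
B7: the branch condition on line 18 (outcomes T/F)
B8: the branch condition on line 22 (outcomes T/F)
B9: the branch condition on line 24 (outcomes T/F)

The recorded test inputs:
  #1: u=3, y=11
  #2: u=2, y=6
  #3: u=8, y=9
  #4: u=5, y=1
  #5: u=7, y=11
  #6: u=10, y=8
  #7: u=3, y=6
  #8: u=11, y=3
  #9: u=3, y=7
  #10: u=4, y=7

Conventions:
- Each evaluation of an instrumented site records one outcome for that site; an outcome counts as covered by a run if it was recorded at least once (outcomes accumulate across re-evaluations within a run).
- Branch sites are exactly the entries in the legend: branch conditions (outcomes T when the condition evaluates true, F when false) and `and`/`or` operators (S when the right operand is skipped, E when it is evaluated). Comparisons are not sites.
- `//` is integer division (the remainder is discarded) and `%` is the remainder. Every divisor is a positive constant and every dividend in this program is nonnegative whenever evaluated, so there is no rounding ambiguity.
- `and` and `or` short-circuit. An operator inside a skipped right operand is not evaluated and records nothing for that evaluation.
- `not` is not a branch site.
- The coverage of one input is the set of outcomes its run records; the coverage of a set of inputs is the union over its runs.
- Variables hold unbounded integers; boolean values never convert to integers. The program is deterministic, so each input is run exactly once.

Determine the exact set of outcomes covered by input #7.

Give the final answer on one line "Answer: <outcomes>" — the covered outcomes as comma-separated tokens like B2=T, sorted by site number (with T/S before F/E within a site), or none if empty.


Event log for input #7 (u=3, y=6):
  B1->T, B3->F, B4->F, B6->S, B5->F, B8->T
deduplicating events, the covered set is: B1=T, B3=F, B4=F, B5=F, B6=S, B8=T
Answer: B1=T, B3=F, B4=F, B5=F, B6=S, B8=T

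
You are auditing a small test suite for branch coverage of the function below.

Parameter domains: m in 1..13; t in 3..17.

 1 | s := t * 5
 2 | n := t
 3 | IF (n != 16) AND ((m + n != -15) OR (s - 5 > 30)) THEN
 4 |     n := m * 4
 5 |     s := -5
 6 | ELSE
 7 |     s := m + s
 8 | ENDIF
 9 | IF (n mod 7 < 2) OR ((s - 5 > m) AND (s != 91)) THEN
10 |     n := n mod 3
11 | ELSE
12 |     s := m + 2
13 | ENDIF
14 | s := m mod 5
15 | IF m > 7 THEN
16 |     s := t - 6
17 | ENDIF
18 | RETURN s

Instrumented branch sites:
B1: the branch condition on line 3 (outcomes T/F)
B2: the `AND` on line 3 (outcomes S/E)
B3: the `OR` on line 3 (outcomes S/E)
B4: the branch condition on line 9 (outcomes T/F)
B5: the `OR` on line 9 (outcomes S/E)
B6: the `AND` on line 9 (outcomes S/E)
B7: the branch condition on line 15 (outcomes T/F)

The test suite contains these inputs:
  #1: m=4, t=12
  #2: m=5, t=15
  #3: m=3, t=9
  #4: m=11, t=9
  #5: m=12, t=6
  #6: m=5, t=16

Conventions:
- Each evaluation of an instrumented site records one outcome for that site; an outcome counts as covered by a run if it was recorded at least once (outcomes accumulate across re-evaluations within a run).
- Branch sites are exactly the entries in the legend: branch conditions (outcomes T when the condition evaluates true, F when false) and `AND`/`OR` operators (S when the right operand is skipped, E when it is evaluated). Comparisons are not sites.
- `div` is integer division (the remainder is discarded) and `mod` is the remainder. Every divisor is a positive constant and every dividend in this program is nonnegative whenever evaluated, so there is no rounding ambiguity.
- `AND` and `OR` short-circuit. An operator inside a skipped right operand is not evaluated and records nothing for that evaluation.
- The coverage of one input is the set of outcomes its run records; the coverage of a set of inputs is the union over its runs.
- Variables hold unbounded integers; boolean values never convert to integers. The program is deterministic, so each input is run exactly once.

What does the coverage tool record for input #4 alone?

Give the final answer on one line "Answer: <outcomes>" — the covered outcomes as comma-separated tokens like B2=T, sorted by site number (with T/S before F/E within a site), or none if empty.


Event log for input #4 (m=11, t=9):
  B2->E, B3->S, B1->T, B5->E, B6->S, B4->F, B7->T
collecting distinct outcomes: B1=T, B2=E, B3=S, B4=F, B5=E, B6=S, B7=T
Answer: B1=T, B2=E, B3=S, B4=F, B5=E, B6=S, B7=T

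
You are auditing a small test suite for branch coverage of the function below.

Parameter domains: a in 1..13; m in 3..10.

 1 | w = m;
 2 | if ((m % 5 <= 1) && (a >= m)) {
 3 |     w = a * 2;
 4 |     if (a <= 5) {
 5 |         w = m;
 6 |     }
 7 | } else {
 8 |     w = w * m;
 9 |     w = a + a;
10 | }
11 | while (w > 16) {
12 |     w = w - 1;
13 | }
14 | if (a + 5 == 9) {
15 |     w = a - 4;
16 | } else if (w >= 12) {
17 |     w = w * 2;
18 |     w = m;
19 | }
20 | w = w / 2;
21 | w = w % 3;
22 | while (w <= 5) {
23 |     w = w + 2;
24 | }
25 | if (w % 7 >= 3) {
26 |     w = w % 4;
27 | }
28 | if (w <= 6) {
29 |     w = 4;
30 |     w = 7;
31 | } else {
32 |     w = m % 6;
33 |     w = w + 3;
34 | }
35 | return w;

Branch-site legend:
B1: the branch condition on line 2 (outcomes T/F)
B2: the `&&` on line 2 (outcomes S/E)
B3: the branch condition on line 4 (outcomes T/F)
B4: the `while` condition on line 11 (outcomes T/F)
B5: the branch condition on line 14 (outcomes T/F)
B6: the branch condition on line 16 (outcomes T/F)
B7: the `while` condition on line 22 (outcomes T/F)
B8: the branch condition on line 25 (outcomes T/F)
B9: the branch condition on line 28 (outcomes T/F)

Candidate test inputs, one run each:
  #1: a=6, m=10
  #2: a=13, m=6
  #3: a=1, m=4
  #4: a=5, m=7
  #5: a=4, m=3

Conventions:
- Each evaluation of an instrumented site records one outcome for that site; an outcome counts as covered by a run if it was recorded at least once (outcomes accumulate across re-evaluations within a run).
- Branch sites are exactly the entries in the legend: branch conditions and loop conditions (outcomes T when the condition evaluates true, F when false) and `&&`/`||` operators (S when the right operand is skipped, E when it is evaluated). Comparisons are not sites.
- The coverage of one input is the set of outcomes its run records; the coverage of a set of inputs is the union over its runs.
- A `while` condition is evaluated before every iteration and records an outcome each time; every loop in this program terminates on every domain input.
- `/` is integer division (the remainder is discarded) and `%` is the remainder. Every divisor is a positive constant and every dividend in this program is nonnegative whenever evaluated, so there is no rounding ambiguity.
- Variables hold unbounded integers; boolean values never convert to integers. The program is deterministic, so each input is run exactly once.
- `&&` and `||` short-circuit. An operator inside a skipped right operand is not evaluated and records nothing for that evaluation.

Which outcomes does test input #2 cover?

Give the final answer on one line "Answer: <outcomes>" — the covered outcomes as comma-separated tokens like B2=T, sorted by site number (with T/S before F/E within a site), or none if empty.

Tracing the run of input #2 (a=13, m=6):
  B2->E, B1->T, B3->F, B4->T, B4->T, B4->T, B4->T, B4->T, B4->T, B4->T
  B4->T, B4->T, B4->T, B4->F, B5->F, B6->T, B7->T, B7->T, B7->T, B7->F
  B8->T, B9->T
distinct outcomes covered: B1=T, B2=E, B3=F, B4=T, B4=F, B5=F, B6=T, B7=T, B7=F, B8=T, B9=T

Answer: B1=T, B2=E, B3=F, B4=T, B4=F, B5=F, B6=T, B7=T, B7=F, B8=T, B9=T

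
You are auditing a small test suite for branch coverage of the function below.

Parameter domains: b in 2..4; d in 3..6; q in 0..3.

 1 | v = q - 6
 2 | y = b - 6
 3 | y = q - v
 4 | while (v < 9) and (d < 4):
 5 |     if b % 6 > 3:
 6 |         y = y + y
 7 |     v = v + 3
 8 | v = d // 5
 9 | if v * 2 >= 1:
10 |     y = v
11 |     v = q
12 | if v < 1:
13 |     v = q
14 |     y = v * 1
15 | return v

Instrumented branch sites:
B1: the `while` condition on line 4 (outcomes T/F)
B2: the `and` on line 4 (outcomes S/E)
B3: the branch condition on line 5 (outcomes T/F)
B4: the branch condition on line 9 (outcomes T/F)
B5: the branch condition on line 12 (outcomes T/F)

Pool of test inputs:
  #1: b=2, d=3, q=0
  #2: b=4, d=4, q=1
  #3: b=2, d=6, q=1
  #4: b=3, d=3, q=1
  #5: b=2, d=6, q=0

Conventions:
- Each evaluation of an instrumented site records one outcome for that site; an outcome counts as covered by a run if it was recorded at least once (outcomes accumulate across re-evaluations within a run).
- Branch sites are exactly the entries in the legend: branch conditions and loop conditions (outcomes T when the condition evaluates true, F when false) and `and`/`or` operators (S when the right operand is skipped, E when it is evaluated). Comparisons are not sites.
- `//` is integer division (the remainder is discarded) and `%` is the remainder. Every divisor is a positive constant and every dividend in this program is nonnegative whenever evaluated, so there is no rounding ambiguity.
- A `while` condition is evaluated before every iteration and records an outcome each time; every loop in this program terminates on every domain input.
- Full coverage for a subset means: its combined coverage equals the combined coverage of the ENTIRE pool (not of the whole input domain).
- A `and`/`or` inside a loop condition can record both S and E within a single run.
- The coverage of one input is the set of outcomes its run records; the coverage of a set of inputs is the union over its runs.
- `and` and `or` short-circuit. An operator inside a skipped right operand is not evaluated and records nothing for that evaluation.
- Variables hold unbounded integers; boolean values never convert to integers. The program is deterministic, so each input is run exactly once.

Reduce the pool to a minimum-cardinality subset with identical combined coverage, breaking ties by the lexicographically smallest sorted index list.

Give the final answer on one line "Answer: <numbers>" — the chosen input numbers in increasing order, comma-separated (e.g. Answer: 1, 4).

input #1 (b=2, d=3, q=0): events B2->E, B1->T, B3->F, B2->E, B1->T, B3->F, B2->E, B1->T, B3->F, B2->E, B1->T, B3->F, B2->E, B1->T, ...; covers B1=T, B1=F, B2=S, B2=E, B3=F, B4=F, B5=T
input #2 (b=4, d=4, q=1): events B2->E, B1->F, B4->F, B5->T; covers B1=F, B2=E, B4=F, B5=T
input #3 (b=2, d=6, q=1): events B2->E, B1->F, B4->T, B5->F; covers B1=F, B2=E, B4=T, B5=F
input #4 (b=3, d=3, q=1): events B2->E, B1->T, B3->F, B2->E, B1->T, B3->F, B2->E, B1->T, B3->F, B2->E, B1->T, B3->F, B2->E, B1->T, ...; covers B1=T, B1=F, B2=S, B2=E, B3=F, B4=F, B5=T
input #5 (b=2, d=6, q=0): events B2->E, B1->F, B4->T, B5->T; covers B1=F, B2=E, B4=T, B5=T
pool-wide coverage (9 outcomes): B1=T, B1=F, B2=S, B2=E, B3=F, B4=T, B4=F, B5=T, B5=F
size 1 is not enough: best union over all size-1 subsets is 7/9
size 2: inputs {1, 3} cover all 9 outcomes, and no lexicographically smaller subset of this size does

Answer: 1, 3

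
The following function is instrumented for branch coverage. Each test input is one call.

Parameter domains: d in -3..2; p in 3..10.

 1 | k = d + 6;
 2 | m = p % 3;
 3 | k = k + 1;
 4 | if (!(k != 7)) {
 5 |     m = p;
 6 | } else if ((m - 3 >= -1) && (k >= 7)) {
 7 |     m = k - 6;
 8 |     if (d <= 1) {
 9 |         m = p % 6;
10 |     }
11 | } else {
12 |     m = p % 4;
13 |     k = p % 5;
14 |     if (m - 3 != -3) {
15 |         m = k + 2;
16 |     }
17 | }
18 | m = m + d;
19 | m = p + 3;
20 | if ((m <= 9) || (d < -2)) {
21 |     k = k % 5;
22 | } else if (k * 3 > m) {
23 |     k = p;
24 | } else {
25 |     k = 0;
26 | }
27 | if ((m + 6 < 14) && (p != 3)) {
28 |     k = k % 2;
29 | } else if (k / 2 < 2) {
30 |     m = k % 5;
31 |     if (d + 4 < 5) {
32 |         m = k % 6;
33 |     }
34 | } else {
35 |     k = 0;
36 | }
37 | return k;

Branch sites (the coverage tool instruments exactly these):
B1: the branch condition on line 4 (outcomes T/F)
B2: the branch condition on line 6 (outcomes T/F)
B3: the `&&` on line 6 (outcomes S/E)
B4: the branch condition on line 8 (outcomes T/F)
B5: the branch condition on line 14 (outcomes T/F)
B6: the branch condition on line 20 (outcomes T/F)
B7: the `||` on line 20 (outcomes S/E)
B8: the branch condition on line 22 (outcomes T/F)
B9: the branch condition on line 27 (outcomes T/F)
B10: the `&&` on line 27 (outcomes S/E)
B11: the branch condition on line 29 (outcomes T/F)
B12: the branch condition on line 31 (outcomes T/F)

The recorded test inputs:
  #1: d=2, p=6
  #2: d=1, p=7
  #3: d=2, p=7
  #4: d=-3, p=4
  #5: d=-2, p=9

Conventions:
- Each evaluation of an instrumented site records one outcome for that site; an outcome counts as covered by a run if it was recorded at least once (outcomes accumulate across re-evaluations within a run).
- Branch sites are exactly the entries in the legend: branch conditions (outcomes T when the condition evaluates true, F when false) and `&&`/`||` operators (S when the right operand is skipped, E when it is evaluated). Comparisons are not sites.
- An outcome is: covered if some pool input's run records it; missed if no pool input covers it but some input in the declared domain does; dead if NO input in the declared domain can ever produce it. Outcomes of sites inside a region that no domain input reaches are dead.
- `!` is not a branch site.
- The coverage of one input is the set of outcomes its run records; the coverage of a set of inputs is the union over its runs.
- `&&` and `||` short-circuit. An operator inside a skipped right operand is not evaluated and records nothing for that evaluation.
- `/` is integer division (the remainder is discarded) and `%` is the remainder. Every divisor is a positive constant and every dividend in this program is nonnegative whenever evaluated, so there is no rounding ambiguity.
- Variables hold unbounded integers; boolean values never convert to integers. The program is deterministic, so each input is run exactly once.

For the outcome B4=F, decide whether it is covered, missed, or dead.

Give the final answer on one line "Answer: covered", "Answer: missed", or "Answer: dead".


no pool input records B4=F
but domain input (d=2, p=5) does record it -> reachable, so missed
Answer: missed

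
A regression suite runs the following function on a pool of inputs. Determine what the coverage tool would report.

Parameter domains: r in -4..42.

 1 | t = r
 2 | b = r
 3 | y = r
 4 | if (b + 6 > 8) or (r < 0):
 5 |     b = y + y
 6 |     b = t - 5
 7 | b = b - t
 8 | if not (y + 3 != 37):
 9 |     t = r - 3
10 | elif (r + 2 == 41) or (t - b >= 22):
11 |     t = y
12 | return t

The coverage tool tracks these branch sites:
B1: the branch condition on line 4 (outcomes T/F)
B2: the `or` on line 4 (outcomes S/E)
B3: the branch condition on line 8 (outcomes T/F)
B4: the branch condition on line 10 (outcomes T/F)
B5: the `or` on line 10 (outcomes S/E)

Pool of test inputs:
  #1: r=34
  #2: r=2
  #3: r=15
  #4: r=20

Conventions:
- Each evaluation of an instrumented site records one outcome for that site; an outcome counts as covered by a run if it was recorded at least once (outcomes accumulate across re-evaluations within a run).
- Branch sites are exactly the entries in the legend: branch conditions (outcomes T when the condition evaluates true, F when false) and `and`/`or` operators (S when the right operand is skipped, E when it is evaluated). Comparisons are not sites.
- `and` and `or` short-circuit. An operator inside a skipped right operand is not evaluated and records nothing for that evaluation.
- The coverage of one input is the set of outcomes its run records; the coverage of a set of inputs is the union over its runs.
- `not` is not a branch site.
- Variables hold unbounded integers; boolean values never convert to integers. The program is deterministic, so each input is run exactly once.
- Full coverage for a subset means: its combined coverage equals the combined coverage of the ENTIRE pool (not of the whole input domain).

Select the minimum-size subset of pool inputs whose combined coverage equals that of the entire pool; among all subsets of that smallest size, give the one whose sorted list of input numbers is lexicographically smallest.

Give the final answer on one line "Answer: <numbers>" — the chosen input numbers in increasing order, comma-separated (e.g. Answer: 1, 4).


#1 (r=34) -> covered: B1=T, B2=S, B3=T
#2 (r=2) -> covered: B1=F, B2=E, B3=F, B4=F, B5=E
#3 (r=15) -> covered: B1=T, B2=S, B3=F, B4=F, B5=E
#4 (r=20) -> covered: B1=T, B2=S, B3=F, B4=T, B5=E
the full pool covers 9 outcomes: B1=T, B1=F, B2=S, B2=E, B3=T, B3=F, B4=T, B4=F, B5=E
no size-1 subset reaches all 9 outcomes (best union: 5/9)
no size-2 subset reaches all 9 outcomes (best union: 8/9)
size 3: inputs {1, 2, 4} cover all 9 outcomes, and no lexicographically smaller subset of this size does
Answer: 1, 2, 4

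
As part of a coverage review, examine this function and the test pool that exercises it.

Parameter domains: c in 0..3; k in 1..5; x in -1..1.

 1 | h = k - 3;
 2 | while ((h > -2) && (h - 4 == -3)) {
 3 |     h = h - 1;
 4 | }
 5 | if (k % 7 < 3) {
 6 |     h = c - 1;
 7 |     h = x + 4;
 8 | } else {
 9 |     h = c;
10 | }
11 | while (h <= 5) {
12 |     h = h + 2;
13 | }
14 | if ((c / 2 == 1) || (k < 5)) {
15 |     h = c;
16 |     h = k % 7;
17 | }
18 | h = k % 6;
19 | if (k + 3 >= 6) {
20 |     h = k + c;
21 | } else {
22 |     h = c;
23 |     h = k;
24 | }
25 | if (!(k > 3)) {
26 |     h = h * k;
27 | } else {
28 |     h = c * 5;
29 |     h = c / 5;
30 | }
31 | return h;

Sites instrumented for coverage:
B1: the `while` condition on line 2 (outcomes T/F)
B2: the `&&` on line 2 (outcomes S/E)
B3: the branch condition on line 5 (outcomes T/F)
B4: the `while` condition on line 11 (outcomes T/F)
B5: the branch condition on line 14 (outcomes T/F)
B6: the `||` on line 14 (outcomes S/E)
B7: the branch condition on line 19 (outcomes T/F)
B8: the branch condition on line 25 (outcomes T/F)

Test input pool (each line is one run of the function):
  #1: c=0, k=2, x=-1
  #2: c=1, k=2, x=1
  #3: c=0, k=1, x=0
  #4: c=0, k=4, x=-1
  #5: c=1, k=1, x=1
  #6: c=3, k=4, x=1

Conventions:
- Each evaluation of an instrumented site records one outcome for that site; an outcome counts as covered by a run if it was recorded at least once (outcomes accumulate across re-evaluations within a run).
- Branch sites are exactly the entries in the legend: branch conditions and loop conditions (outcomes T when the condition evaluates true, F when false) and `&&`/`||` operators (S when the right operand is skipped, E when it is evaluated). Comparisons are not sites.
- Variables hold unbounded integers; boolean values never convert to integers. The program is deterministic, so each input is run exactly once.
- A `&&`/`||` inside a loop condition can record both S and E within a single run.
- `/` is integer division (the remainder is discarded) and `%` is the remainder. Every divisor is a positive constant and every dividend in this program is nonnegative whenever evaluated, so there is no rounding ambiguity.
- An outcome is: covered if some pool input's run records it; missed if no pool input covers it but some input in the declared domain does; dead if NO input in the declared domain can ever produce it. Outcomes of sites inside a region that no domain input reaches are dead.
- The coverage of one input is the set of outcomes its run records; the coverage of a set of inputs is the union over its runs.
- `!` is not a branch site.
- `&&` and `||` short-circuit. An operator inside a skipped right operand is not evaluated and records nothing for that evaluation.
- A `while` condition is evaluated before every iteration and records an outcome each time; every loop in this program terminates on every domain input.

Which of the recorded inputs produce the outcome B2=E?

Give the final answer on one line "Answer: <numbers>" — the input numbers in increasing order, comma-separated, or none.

input #1 (c=0, k=2, x=-1): produces B2=E
input #2 (c=1, k=2, x=1): produces B2=E
input #3 (c=0, k=1, x=0): does not produce B2=E
input #4 (c=0, k=4, x=-1): produces B2=E
input #5 (c=1, k=1, x=1): does not produce B2=E
input #6 (c=3, k=4, x=1): produces B2=E

Answer: 1, 2, 4, 6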